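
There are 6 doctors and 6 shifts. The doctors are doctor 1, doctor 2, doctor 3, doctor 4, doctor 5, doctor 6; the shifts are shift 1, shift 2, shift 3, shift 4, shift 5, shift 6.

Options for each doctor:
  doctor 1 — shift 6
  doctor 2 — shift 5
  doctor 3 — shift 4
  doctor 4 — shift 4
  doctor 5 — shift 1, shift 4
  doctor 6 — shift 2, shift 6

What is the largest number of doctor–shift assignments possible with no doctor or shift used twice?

5

One maximum matching: doctor 1-shift 6, doctor 2-shift 5, doctor 3-shift 4, doctor 5-shift 1, doctor 6-shift 2.
The set {doctor 3, doctor 4} has only 1 neighbour ({shift 4}), so by Hall's theorem at most 5 of the 6 doctors can be matched.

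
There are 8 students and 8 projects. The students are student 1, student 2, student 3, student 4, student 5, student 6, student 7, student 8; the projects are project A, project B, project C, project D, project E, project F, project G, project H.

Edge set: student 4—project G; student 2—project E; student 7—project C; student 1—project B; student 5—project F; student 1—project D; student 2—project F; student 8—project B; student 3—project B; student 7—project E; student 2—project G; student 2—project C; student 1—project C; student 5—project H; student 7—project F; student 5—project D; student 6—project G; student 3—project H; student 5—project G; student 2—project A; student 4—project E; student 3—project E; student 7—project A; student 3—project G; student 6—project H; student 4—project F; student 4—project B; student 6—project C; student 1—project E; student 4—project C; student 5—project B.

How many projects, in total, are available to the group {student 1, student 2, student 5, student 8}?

The union of neighbours of {student 1, student 2, student 5, student 8} is {project A, project B, project C, project D, project E, project F, project G, project H}, which has 8 elements.
Since |N(S)| = 8 ≥ |S| = 4, Hall's condition holds for this subset.

8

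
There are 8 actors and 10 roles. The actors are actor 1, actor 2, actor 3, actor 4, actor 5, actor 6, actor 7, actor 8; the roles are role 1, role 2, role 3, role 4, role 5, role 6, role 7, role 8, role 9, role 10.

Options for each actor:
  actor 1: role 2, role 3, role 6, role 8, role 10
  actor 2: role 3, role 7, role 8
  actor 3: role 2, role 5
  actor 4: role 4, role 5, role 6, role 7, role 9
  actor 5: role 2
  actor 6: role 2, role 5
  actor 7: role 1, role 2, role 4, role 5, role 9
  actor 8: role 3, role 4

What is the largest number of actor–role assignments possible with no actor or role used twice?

One maximum matching: actor 1–role 8, actor 2–role 7, actor 3–role 5, actor 4–role 9, actor 5–role 2, actor 7–role 1, actor 8–role 3.
The set {actor 3, actor 5, actor 6} has only 2 neighbours ({role 2, role 5}), so by Hall's theorem at most 7 of the 8 actors can be matched.

7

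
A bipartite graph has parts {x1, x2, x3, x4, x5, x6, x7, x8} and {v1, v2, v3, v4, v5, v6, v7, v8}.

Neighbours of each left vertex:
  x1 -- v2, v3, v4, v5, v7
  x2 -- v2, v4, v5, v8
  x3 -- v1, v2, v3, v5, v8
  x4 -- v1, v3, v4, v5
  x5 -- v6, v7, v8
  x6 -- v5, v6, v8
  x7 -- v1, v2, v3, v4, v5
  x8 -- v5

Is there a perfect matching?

Yes

One maximum matching: x1-v4, x2-v8, x3-v2, x4-v1, x5-v7, x6-v6, x7-v3, x8-v5.
Every left vertex is matched, so this is a perfect matching.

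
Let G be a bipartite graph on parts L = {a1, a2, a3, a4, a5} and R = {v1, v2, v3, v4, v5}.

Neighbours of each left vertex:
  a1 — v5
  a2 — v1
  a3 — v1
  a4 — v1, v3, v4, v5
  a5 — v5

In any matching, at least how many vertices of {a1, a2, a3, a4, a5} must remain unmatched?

2

A valid assignment of size 3: a1–v5, a2–v1, a4–v4.
The set {a1, a2, a3, a5} has only 2 neighbours ({v1, v5}), so by Hall's theorem at most 3 of the 5 left vertices can be matched.
That matches 3 of the 5, leaving 2 unmatched; no matching can do better.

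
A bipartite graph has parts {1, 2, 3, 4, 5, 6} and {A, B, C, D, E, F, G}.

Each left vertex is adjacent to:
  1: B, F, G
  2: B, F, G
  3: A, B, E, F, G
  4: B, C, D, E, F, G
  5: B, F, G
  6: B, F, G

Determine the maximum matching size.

5

A valid assignment of size 5: 1→G, 2→F, 3→A, 4→E, 5→B.
The set {1, 2, 5, 6} has only 3 neighbours ({B, F, G}), so by Hall's theorem at most 5 of the 6 left vertices can be matched.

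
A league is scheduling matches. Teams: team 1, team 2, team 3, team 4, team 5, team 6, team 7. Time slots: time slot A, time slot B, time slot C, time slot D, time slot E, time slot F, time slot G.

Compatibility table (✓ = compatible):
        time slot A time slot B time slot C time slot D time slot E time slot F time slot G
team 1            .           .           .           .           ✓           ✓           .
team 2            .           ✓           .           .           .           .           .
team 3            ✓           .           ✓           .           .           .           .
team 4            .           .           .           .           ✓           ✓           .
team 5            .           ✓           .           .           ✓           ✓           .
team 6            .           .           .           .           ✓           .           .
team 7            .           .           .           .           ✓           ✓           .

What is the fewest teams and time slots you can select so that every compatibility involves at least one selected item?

4

The 4 edges team 1–time slot E, team 2–time slot B, team 3–time slot A, team 4–time slot F form a matching, so any vertex cover needs at least 4 vertices (one per matched edge).
Conversely {team 3, time slot B, time slot E, time slot F} meets every edge and has exactly 4 vertices, so 4 is optimal.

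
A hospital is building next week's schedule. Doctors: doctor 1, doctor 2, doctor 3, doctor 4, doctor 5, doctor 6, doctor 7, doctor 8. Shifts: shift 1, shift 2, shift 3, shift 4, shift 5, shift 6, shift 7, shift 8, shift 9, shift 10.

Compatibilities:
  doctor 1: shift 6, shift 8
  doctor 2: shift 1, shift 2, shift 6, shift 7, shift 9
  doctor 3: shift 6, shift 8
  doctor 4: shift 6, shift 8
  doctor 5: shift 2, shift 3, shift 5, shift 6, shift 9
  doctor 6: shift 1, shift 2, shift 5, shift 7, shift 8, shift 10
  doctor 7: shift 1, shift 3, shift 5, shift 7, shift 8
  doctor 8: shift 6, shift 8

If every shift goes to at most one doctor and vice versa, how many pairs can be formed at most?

6

For example, pair doctor 1–shift 8, doctor 2–shift 2, doctor 3–shift 6, doctor 5–shift 3, doctor 6–shift 7, doctor 7–shift 5.
The set {doctor 1, doctor 3, doctor 4, doctor 8} has only 2 neighbours ({shift 6, shift 8}), so by Hall's theorem at most 6 of the 8 doctors can be matched.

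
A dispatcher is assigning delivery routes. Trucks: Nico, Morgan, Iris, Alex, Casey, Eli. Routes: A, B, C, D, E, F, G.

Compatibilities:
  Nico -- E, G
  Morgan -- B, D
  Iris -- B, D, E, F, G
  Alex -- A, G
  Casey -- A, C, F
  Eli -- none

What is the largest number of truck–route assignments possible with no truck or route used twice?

5

One maximum matching: Nico-E, Morgan-D, Iris-B, Alex-G, Casey-F.
The set {Eli} has only 0 neighbours (∅), so by Hall's theorem at most 5 of the 6 trucks can be matched.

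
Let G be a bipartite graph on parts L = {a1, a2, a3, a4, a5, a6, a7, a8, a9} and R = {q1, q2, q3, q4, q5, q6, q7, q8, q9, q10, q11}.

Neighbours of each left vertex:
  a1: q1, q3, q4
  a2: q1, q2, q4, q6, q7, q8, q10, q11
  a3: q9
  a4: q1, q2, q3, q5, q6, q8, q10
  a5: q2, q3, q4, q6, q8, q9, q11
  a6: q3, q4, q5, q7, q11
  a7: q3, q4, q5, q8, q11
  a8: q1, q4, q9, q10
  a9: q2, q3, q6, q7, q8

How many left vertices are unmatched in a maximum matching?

0

One maximum matching: a1–q1, a2–q7, a3–q9, a4–q8, a5–q4, a6–q3, a7–q11, a8–q10, a9–q6.
This saturates every left vertex, so 9 is the maximum.
That matches 9 of the 9, leaving 0 unmatched; no matching can do better.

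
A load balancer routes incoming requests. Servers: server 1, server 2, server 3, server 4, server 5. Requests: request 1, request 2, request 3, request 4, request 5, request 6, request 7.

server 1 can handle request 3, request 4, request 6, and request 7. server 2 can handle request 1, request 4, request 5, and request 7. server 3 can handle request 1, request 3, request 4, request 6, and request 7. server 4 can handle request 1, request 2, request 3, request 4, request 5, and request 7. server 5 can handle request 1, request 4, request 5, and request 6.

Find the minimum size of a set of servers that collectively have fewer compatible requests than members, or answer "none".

A matching saturating every server exists, for instance server 1→request 6, server 2→request 7, server 3→request 3, server 4→request 4, server 5→request 5.
By Hall's marriage theorem, this means |N(S)| ≥ |S| for every subset S, so no violating subset exists.

none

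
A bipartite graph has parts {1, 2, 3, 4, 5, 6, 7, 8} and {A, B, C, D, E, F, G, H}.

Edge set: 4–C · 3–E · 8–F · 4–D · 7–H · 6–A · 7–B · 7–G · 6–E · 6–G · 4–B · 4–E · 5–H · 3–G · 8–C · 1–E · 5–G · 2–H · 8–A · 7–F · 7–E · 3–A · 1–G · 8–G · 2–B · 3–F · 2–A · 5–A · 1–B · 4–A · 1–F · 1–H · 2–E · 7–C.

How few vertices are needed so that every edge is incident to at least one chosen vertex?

The 8 edges 1–G, 2–B, 3–E, 4–D, 5–H, 6–A, 7–C, 8–F form a matching, so any vertex cover needs at least 8 vertices (one per matched edge).
Conversely {1, 2, 3, 4, 5, 6, 7, 8} meets every edge and has exactly 8 vertices, so 8 is optimal.

8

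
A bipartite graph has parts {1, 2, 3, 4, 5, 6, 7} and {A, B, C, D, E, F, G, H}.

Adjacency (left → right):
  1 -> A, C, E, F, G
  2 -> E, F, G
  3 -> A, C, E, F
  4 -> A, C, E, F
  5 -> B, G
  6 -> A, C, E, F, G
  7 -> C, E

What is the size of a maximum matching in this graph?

6

A valid assignment of size 6: 1→A, 2→E, 3→F, 4→C, 5→B, 6→G.
The set {1, 2, 3, 4, 6, 7} has only 5 neighbours ({A, C, E, F, G}), so by Hall's theorem at most 6 of the 7 left vertices can be matched.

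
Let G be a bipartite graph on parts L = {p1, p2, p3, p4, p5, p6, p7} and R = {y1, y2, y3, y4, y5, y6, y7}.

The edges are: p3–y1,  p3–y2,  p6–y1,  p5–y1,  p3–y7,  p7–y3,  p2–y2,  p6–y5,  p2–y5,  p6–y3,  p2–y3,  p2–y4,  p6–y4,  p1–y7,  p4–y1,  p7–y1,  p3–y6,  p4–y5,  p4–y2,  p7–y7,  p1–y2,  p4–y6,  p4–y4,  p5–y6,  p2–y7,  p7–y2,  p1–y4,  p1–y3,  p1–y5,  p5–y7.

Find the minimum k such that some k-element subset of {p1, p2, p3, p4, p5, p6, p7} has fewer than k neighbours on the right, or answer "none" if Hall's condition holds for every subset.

none

A matching saturating every left vertex exists, for instance p1→y4, p2→y2, p3→y6, p4→y5, p5→y7, p6→y1, p7→y3.
By Hall's marriage theorem, this means |N(S)| ≥ |S| for every subset S, so no violating subset exists.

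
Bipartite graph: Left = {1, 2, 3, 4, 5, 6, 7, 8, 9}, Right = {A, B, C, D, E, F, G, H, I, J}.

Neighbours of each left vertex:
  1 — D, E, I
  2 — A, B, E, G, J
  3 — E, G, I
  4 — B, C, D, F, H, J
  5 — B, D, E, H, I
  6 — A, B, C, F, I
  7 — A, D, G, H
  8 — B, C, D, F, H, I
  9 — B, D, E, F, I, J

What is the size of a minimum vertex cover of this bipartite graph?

9

The 9 edges 1–I, 2–A, 3–G, 4–H, 5–E, 6–F, 7–D, 8–B, 9–J form a matching, so any vertex cover needs at least 9 vertices (one per matched edge).
Conversely {1, 2, 3, 4, 5, 6, 7, 8, 9} meets every edge and has exactly 9 vertices, so 9 is optimal.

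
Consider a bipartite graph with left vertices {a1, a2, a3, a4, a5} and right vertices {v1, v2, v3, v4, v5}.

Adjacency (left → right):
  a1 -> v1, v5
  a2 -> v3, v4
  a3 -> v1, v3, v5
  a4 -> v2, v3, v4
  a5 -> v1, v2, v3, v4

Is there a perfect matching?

A valid assignment of size 5: a1-v5, a2-v3, a3-v1, a4-v4, a5-v2.
Every left vertex is matched, so this is a perfect matching.

Yes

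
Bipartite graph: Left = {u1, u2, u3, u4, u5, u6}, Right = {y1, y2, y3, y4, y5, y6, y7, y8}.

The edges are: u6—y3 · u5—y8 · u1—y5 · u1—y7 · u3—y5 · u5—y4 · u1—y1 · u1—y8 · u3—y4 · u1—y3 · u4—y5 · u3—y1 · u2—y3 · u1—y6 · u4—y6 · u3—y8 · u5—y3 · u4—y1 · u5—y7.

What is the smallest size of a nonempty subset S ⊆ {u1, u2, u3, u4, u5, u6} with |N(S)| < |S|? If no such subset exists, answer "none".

Take S = {u2, u6}. Its neighbourhood is {y3}, so |N(S)| = 1 < |S| = 2.
No single vertex violates Hall's condition since each has at least one neighbour, so 2 is the minimum.

2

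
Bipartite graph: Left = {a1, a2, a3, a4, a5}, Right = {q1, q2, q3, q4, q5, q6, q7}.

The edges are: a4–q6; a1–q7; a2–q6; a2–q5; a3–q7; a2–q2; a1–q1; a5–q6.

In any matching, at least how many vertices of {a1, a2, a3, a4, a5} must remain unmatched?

A valid assignment of size 4: a1–q1, a2–q2, a3–q7, a4–q6.
The set {a4, a5} has only 1 neighbour ({q6}), so by Hall's theorem at most 4 of the 5 left vertices can be matched.
That matches 4 of the 5, leaving 1 unmatched; no matching can do better.

1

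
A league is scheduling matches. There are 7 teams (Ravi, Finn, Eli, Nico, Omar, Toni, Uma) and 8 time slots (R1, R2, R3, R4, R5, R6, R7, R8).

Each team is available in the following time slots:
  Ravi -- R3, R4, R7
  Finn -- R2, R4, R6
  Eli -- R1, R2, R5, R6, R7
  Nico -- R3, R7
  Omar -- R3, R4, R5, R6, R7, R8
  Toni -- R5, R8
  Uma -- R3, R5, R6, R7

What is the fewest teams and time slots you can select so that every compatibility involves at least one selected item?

{Ravi, Finn, Eli, Nico, Omar, Toni, Uma} is a vertex cover of size 7: every edge has an endpoint in this set.
No smaller cover exists because Ravi–R4, Finn–R6, Eli–R2, Nico–R3, Omar–R5, Toni–R8, Uma–R7 is a matching of size 7, and a cover must include an endpoint of each of these disjoint edges (König's theorem).

7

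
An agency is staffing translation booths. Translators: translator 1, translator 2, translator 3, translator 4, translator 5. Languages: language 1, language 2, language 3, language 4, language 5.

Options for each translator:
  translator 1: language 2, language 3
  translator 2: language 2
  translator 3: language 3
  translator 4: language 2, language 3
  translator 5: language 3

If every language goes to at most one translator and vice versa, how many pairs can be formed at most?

For example, pair translator 1–language 3, translator 2–language 2.
The set {translator 1, translator 2, translator 3, translator 4, translator 5} has only 2 neighbours ({language 2, language 3}), so by Hall's theorem at most 2 of the 5 translators can be matched.

2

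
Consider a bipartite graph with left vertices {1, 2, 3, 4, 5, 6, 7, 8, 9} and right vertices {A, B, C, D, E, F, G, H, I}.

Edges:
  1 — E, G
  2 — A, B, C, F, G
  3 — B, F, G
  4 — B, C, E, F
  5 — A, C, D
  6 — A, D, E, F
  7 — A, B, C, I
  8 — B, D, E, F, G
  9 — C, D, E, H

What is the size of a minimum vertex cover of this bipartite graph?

The 9 edges 1–E, 2–A, 3–F, 4–B, 5–C, 6–D, 7–I, 8–G, 9–H form a matching, so any vertex cover needs at least 9 vertices (one per matched edge).
Conversely {1, 2, 3, 4, 5, 6, 7, 8, 9} meets every edge and has exactly 9 vertices, so 9 is optimal.

9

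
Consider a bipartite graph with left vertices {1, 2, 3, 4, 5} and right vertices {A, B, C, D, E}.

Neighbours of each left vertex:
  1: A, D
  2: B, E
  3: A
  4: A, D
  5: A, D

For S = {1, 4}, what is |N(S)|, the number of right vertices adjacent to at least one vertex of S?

The union of neighbours of {1, 4} is {A, D}, which has 2 elements.
Since |N(S)| = 2 ≥ |S| = 2, Hall's condition holds for this subset.

2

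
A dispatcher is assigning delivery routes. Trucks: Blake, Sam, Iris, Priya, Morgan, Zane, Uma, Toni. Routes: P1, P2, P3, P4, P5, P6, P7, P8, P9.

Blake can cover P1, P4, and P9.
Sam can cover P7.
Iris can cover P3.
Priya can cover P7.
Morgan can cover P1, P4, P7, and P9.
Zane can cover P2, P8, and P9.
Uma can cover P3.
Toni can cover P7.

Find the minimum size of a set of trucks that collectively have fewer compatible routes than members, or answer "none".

Take S = {Sam, Priya}. Its neighbourhood is {P7}, so |N(S)| = 1 < |S| = 2.
No single vertex violates Hall's condition since each has at least one neighbour, so 2 is the minimum.

2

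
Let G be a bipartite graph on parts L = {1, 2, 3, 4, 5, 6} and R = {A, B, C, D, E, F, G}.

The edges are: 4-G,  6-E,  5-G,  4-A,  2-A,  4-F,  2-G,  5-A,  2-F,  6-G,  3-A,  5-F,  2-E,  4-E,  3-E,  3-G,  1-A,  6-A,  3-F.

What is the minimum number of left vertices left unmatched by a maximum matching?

2

One maximum matching: 1→A, 2→F, 3→G, 4→E.
The set {1, 2, 3, 4, 5, 6} has only 4 neighbours ({A, E, F, G}), so by Hall's theorem at most 4 of the 6 left vertices can be matched.
That matches 4 of the 6, leaving 2 unmatched; no matching can do better.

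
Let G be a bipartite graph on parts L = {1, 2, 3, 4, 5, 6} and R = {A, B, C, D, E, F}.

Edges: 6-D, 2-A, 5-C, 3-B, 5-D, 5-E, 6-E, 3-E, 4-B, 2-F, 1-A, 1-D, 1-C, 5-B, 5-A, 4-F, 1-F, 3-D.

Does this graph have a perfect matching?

Yes

A valid assignment of size 6: 1→C, 2→A, 3→B, 4→F, 5→D, 6→E.
Every left vertex is matched, so this is a perfect matching.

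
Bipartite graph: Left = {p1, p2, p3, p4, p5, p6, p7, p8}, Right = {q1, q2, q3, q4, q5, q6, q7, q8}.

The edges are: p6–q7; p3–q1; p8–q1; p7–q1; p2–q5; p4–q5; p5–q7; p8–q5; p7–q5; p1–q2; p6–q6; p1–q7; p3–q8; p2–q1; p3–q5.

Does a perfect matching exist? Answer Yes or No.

No

The set {p2, p4, p7, p8} has only 2 neighbours ({q1, q5}), so by Hall's theorem at most 6 of the 8 left vertices can be matched.
Hence no matching covers every left vertex.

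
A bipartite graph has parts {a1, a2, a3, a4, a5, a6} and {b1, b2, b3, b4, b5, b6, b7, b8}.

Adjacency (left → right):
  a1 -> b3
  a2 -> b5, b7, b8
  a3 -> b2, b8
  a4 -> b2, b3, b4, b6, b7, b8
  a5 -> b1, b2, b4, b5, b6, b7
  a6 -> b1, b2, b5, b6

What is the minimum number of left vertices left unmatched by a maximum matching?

0

One maximum matching: a1-b3, a2-b8, a3-b2, a4-b7, a5-b1, a6-b5.
This saturates every left vertex, so 6 is the maximum.
That matches 6 of the 6, leaving 0 unmatched; no matching can do better.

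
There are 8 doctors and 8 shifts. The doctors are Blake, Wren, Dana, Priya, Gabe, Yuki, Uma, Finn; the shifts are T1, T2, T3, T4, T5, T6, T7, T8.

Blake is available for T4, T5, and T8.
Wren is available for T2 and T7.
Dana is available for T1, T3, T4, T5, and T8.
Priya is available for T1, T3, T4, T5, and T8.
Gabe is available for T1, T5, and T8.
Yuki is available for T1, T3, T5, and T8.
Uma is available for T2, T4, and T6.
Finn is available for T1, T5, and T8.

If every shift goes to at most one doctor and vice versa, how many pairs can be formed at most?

A valid assignment of size 7: Blake–T4, Wren–T7, Dana–T3, Priya–T1, Gabe–T5, Yuki–T8, Uma–T6.
The set {Blake, Dana, Priya, Gabe, Yuki, Finn} has only 5 neighbours ({T1, T3, T4, T5, T8}), so by Hall's theorem at most 7 of the 8 doctors can be matched.

7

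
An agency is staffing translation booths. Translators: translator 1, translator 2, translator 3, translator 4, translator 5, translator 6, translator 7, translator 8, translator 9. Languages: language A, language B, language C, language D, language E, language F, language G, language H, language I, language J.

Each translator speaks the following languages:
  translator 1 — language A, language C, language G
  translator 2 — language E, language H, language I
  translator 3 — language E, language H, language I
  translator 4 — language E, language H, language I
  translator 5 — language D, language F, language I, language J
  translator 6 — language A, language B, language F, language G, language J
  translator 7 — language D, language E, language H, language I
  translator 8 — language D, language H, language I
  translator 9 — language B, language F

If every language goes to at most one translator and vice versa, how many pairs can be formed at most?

8

For example, pair translator 1-language A, translator 2-language E, translator 3-language I, translator 4-language H, translator 5-language J, translator 6-language B, translator 7-language D, translator 9-language F.
The set {translator 2, translator 3, translator 4, translator 7, translator 8} has only 4 neighbours ({language D, language E, language H, language I}), so by Hall's theorem at most 8 of the 9 translators can be matched.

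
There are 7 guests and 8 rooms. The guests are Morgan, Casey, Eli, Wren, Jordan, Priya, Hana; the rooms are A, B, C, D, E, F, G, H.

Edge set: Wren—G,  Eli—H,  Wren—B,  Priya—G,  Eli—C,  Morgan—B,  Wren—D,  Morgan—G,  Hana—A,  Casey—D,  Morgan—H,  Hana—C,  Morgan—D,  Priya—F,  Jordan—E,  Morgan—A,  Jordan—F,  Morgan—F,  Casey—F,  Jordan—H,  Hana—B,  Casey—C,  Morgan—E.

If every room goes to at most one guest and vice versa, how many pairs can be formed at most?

One maximum matching: Morgan-A, Casey-C, Eli-H, Wren-G, Jordan-E, Priya-F, Hana-B.
This saturates every guest, so 7 is the maximum.

7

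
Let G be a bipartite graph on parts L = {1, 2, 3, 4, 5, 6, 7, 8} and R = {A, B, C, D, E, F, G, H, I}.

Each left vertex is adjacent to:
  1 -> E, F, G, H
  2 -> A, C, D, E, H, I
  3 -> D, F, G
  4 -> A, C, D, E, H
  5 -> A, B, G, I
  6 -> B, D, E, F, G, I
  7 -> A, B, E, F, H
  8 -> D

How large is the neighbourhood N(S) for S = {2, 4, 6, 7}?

The union of neighbours of {2, 4, 6, 7} is {A, B, C, D, E, F, G, H, I}, which has 9 elements.
Since |N(S)| = 9 ≥ |S| = 4, Hall's condition holds for this subset.

9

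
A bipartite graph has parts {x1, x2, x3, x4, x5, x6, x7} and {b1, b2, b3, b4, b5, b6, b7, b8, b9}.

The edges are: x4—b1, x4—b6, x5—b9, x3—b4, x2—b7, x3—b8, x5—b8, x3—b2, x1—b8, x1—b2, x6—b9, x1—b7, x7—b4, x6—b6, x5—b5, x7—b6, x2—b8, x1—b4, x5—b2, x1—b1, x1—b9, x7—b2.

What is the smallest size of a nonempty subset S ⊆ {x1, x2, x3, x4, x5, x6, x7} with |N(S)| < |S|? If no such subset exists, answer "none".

A matching saturating every left vertex exists, for instance x1→b7, x2→b8, x3→b4, x4→b1, x5→b5, x6→b9, x7→b6.
By Hall's marriage theorem, this means |N(S)| ≥ |S| for every subset S, so no violating subset exists.

none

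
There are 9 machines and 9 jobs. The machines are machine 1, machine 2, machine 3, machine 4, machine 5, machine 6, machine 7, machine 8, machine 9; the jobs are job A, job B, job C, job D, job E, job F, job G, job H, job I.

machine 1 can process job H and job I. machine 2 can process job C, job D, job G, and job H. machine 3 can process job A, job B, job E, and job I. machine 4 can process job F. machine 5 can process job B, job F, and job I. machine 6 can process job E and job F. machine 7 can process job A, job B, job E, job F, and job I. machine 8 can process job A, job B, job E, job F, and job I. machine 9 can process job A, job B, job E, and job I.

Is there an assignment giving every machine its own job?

No

The set {machine 3, machine 4, machine 5, machine 6, machine 7, machine 8, machine 9} has only 5 neighbours ({job A, job B, job E, job F, job I}), so by Hall's theorem at most 7 of the 9 machines can be matched.
Hence no matching covers every machine.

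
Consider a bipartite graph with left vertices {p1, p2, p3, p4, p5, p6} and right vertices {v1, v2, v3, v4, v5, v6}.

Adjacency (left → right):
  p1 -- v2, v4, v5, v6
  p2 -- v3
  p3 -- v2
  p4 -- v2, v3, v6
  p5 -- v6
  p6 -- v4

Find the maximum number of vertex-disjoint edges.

5

One maximum matching: p1–v5, p2–v3, p3–v2, p4–v6, p6–v4.
The set {p2, p3, p4, p5} has only 3 neighbours ({v2, v3, v6}), so by Hall's theorem at most 5 of the 6 left vertices can be matched.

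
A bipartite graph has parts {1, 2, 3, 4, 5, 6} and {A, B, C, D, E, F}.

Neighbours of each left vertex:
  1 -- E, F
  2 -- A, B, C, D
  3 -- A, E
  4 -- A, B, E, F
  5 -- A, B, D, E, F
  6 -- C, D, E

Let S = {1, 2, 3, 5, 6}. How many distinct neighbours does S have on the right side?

6

The union of neighbours of {1, 2, 3, 5, 6} is {A, B, C, D, E, F}, which has 6 elements.
Since |N(S)| = 6 ≥ |S| = 5, Hall's condition holds for this subset.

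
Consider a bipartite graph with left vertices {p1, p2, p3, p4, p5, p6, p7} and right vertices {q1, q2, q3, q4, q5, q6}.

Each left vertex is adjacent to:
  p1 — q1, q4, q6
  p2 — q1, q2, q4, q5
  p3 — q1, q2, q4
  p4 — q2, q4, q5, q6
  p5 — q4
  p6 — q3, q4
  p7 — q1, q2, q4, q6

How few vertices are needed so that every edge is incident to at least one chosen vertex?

The 6 edges p1–q6, p2–q5, p3–q1, p4–q2, p5–q4, p6–q3 form a matching, so any vertex cover needs at least 6 vertices (one per matched edge).
Conversely {p6, q1, q2, q4, q5, q6} meets every edge and has exactly 6 vertices, so 6 is optimal.

6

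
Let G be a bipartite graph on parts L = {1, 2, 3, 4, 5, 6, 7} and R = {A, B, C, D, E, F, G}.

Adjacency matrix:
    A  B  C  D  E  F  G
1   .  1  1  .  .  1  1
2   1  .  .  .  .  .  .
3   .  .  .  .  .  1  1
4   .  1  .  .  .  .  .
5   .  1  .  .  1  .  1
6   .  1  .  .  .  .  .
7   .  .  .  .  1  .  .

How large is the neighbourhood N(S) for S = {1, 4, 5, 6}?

5

The union of neighbours of {1, 4, 5, 6} is {B, C, E, F, G}, which has 5 elements.
Since |N(S)| = 5 ≥ |S| = 4, Hall's condition holds for this subset.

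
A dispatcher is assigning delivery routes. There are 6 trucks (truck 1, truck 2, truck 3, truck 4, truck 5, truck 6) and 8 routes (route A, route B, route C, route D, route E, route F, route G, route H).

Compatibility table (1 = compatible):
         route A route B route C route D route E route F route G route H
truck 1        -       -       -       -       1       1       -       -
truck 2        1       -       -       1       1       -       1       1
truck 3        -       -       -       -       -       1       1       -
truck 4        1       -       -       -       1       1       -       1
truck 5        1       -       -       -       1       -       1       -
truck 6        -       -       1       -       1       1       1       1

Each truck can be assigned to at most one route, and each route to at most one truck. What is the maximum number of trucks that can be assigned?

6

For example, pair truck 1→route F, truck 2→route D, truck 3→route G, truck 4→route H, truck 5→route A, truck 6→route E.
This saturates every truck, so 6 is the maximum.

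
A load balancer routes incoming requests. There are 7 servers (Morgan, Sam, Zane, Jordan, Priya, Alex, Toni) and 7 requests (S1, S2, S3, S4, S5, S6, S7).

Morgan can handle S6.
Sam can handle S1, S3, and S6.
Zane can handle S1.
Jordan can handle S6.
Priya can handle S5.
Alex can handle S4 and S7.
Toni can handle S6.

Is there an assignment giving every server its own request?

No

The set {Morgan, Jordan, Toni} has only 1 neighbour ({S6}), so by Hall's theorem at most 5 of the 7 servers can be matched.
Hence no matching covers every server.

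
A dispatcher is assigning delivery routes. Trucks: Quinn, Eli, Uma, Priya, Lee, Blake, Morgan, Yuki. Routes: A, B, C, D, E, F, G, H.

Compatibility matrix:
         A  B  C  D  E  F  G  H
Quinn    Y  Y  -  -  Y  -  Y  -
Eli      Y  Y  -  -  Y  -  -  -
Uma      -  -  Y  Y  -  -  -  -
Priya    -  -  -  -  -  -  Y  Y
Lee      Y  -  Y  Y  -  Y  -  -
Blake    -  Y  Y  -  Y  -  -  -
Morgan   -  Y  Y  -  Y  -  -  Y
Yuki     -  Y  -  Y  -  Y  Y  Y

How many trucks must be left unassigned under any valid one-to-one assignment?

One maximum matching: Quinn-B, Eli-A, Uma-D, Priya-H, Lee-F, Blake-C, Morgan-E, Yuki-G.
All 8 trucks are matched, so no larger matching exists.
That matches 8 of the 8, leaving 0 unmatched; no matching can do better.

0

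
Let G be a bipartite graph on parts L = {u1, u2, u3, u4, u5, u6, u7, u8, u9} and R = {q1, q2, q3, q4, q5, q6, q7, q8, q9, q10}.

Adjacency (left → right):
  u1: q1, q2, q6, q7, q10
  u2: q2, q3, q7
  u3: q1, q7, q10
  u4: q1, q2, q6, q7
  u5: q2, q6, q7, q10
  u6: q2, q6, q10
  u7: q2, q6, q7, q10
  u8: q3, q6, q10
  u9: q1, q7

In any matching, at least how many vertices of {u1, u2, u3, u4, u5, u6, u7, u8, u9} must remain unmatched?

3

For example, pair u1-q6, u2-q3, u3-q10, u4-q1, u5-q7, u6-q2.
The set {u1, u2, u3, u4, u5, u6, u7, u8, u9} has only 6 neighbours ({q1, q10, q2, q3, q6, q7}), so by Hall's theorem at most 6 of the 9 left vertices can be matched.
That matches 6 of the 9, leaving 3 unmatched; no matching can do better.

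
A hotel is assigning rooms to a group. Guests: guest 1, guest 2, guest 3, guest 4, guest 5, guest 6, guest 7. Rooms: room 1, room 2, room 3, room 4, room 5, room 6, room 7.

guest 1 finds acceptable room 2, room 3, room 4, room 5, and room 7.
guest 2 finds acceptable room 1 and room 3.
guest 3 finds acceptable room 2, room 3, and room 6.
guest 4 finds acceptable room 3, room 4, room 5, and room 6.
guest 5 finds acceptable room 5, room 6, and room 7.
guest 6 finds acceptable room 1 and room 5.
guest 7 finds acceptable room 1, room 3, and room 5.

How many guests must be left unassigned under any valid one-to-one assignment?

0

A valid assignment of size 7: guest 1→room 4, guest 2→room 1, guest 3→room 2, guest 4→room 6, guest 5→room 7, guest 6→room 5, guest 7→room 3.
This saturates every guest, so 7 is the maximum.
That matches 7 of the 7, leaving 0 unmatched; no matching can do better.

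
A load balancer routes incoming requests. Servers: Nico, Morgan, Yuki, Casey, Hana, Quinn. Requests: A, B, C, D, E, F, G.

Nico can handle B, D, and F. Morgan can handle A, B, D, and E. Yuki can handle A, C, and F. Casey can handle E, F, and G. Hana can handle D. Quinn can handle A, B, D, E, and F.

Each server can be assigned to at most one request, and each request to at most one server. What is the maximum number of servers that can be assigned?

For example, pair Nico–F, Morgan–B, Yuki–C, Casey–E, Hana–D, Quinn–A.
This saturates every server, so 6 is the maximum.

6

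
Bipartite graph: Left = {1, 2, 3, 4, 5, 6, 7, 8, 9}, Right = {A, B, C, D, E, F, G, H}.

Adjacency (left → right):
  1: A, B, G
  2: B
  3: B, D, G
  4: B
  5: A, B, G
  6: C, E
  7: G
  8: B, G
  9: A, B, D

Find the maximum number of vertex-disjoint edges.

5

One maximum matching: 1-A, 2-B, 3-D, 5-G, 6-E.
The set {1, 2, 3, 4, 5, 7, 8, 9} has only 4 neighbours ({A, B, D, G}), so by Hall's theorem at most 5 of the 9 left vertices can be matched.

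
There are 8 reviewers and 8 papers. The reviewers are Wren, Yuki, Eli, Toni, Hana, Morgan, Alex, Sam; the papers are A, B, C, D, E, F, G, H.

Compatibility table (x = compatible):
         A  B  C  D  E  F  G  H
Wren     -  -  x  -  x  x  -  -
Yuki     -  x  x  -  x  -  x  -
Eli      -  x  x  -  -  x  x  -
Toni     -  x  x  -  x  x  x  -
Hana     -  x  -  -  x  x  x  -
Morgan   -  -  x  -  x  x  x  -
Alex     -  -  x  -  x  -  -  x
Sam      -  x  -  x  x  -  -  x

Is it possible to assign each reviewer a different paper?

The set {Wren, Yuki, Eli, Toni, Hana, Morgan} has only 5 neighbours ({B, C, E, F, G}), so by Hall's theorem at most 7 of the 8 reviewers can be matched.
Hence no matching covers every reviewer.

No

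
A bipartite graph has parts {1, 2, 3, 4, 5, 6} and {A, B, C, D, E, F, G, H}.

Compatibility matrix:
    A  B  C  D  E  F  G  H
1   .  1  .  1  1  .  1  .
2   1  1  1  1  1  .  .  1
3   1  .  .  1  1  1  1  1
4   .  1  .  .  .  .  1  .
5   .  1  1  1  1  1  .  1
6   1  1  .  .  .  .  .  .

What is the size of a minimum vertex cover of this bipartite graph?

A maximum matching has 6 edges (e.g. 1–E, 2–A, 3–F, 4–G, 5–H, 6–B).
By König's theorem the minimum vertex cover has the same size. One such cover is {1, 2, 3, 4, 5, 6}.

6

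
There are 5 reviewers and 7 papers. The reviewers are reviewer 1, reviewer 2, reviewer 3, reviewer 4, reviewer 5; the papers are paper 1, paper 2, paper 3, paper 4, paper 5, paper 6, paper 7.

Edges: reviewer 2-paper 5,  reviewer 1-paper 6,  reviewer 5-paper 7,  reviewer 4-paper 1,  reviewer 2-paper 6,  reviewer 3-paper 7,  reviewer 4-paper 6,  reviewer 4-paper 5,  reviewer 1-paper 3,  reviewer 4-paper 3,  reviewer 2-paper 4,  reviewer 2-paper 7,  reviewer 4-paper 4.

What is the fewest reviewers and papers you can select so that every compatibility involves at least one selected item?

4

The 4 edges reviewer 1–paper 3, reviewer 2–paper 4, reviewer 3–paper 7, reviewer 4–paper 6 form a matching, so any vertex cover needs at least 4 vertices (one per matched edge).
Conversely {reviewer 1, reviewer 2, reviewer 4, paper 7} meets every edge and has exactly 4 vertices, so 4 is optimal.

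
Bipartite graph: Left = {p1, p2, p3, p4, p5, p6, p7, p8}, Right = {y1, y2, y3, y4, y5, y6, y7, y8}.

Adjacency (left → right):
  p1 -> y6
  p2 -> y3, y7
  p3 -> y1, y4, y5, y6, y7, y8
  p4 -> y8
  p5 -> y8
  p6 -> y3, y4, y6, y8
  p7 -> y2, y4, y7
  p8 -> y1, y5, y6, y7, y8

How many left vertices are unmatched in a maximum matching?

For example, pair p1→y6, p2→y3, p3→y1, p4→y8, p6→y4, p7→y2, p8→y7.
The set {p4, p5} has only 1 neighbour ({y8}), so by Hall's theorem at most 7 of the 8 left vertices can be matched.
That matches 7 of the 8, leaving 1 unmatched; no matching can do better.

1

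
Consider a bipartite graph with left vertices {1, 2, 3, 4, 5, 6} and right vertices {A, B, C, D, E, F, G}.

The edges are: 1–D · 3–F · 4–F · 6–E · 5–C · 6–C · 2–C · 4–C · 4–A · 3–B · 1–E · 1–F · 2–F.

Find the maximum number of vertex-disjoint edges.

One maximum matching: 1–D, 2–F, 3–B, 4–A, 5–C, 6–E.
All 6 left vertices are matched, so no larger matching exists.

6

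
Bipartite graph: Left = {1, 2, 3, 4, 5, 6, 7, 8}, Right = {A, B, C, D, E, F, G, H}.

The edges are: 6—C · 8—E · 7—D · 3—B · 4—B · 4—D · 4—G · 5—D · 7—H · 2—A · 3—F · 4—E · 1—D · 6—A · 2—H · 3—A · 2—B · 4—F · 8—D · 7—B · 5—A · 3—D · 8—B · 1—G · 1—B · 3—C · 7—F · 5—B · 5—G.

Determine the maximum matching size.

For example, pair 1→D, 2→H, 3→A, 4→E, 5→G, 6→C, 7→F, 8→B.
This saturates every left vertex, so 8 is the maximum.

8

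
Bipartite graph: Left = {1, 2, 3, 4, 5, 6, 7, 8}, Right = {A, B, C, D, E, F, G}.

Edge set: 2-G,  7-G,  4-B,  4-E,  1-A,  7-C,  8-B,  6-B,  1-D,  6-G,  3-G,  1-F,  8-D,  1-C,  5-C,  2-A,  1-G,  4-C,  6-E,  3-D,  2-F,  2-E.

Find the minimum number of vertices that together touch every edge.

A maximum matching has 7 edges (e.g. 1–A, 2–F, 3–D, 4–E, 5–C, 6–B, 7–G).
By König's theorem the minimum vertex cover has the same size. One such cover is {1, 2, B, C, D, E, G}.

7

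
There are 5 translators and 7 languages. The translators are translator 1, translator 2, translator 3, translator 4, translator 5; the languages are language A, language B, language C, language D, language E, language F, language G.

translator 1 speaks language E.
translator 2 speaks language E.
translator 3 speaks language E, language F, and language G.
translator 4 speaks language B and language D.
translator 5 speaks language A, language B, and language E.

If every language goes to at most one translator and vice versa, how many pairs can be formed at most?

A valid assignment of size 4: translator 1–language E, translator 3–language F, translator 4–language D, translator 5–language B.
The set {translator 1, translator 2} has only 1 neighbour ({language E}), so by Hall's theorem at most 4 of the 5 translators can be matched.

4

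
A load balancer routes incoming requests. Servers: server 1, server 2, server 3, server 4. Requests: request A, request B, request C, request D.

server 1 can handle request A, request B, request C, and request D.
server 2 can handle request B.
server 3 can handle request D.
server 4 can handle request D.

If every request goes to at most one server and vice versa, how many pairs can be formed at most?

3

For example, pair server 1-request C, server 2-request B, server 3-request D.
The set {server 3, server 4} has only 1 neighbour ({request D}), so by Hall's theorem at most 3 of the 4 servers can be matched.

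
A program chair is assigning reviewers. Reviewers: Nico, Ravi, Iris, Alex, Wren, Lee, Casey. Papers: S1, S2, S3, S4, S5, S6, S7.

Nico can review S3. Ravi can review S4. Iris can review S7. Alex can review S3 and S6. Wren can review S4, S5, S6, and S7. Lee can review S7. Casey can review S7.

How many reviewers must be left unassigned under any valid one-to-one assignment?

One maximum matching: Nico-S3, Ravi-S4, Iris-S7, Alex-S6, Wren-S5.
The set {Iris, Lee, Casey} has only 1 neighbour ({S7}), so by Hall's theorem at most 5 of the 7 reviewers can be matched.
That matches 5 of the 7, leaving 2 unmatched; no matching can do better.

2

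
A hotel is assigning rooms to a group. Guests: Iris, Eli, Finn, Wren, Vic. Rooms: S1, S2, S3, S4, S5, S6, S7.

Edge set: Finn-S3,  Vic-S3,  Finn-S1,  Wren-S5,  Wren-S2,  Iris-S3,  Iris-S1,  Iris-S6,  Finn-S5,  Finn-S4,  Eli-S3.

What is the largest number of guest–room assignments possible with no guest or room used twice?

For example, pair Iris–S6, Eli–S3, Finn–S4, Wren–S2.
The set {Eli, Vic} has only 1 neighbour ({S3}), so by Hall's theorem at most 4 of the 5 guests can be matched.

4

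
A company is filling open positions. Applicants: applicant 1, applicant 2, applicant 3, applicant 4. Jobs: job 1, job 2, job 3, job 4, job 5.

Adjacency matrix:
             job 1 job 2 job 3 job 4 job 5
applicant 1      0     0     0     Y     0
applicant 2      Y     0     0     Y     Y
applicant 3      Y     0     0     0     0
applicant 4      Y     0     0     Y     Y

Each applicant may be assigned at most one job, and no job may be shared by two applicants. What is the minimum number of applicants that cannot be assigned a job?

1

One maximum matching: applicant 1→job 4, applicant 2→job 5, applicant 3→job 1.
The set {applicant 1, applicant 2, applicant 3, applicant 4} has only 3 neighbours ({job 1, job 4, job 5}), so by Hall's theorem at most 3 of the 4 applicants can be matched.
That matches 3 of the 4, leaving 1 unmatched; no matching can do better.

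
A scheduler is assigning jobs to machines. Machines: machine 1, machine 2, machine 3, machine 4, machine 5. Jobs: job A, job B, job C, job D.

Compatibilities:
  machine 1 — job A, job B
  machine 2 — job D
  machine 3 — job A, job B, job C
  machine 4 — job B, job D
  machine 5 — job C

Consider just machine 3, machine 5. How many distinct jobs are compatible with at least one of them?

The union of neighbours of {machine 3, machine 5} is {job A, job B, job C}, which has 3 elements.
Since |N(S)| = 3 ≥ |S| = 2, Hall's condition holds for this subset.

3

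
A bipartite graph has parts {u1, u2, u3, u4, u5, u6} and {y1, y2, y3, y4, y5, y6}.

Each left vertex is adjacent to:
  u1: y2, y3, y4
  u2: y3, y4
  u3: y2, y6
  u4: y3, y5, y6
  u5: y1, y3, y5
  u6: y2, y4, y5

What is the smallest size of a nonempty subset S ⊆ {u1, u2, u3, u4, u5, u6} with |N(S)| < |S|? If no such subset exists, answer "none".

A matching saturating every left vertex exists, for instance u1→y3, u2→y4, u3→y6, u4→y5, u5→y1, u6→y2.
By Hall's marriage theorem, this means |N(S)| ≥ |S| for every subset S, so no violating subset exists.

none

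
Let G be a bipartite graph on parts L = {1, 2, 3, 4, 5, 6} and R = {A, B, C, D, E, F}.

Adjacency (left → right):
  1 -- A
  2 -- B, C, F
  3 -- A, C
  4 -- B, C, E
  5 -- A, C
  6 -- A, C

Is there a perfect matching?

No

The set {1, 3, 5, 6} has only 2 neighbours ({A, C}), so by Hall's theorem at most 4 of the 6 left vertices can be matched.
Hence no matching covers every left vertex.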